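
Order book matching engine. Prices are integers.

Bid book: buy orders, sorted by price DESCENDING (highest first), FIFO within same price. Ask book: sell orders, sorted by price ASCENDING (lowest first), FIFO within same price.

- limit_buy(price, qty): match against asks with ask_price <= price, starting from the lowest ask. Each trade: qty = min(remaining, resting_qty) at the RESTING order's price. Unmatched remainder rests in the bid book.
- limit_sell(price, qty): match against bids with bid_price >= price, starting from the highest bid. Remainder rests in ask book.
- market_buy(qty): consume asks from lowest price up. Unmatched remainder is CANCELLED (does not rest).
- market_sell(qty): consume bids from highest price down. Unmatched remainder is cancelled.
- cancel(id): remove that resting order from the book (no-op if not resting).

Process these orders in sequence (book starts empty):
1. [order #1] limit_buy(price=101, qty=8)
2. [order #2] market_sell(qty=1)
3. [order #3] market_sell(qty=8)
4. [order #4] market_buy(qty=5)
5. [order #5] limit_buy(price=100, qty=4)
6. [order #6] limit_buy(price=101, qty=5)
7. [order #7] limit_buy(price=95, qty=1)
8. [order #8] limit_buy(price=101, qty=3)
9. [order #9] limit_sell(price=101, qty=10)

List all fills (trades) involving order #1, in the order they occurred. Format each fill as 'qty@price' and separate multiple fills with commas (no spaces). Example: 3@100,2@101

Answer: 1@101,7@101

Derivation:
After op 1 [order #1] limit_buy(price=101, qty=8): fills=none; bids=[#1:8@101] asks=[-]
After op 2 [order #2] market_sell(qty=1): fills=#1x#2:1@101; bids=[#1:7@101] asks=[-]
After op 3 [order #3] market_sell(qty=8): fills=#1x#3:7@101; bids=[-] asks=[-]
After op 4 [order #4] market_buy(qty=5): fills=none; bids=[-] asks=[-]
After op 5 [order #5] limit_buy(price=100, qty=4): fills=none; bids=[#5:4@100] asks=[-]
After op 6 [order #6] limit_buy(price=101, qty=5): fills=none; bids=[#6:5@101 #5:4@100] asks=[-]
After op 7 [order #7] limit_buy(price=95, qty=1): fills=none; bids=[#6:5@101 #5:4@100 #7:1@95] asks=[-]
After op 8 [order #8] limit_buy(price=101, qty=3): fills=none; bids=[#6:5@101 #8:3@101 #5:4@100 #7:1@95] asks=[-]
After op 9 [order #9] limit_sell(price=101, qty=10): fills=#6x#9:5@101 #8x#9:3@101; bids=[#5:4@100 #7:1@95] asks=[#9:2@101]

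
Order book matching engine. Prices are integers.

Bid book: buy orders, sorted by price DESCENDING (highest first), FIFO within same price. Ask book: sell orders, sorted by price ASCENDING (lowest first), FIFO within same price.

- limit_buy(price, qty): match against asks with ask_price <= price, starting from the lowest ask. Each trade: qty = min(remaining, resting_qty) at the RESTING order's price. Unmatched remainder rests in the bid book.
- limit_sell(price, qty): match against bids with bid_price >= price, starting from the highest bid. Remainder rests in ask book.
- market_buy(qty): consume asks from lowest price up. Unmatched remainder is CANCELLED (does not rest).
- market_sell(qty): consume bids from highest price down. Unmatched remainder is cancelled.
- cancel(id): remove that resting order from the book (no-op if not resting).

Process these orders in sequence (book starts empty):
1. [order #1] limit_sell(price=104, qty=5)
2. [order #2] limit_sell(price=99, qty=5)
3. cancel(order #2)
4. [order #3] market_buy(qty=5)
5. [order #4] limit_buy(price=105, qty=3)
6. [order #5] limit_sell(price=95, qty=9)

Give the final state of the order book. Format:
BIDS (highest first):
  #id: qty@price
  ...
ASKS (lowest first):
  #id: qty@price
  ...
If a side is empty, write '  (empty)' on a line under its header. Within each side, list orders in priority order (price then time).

After op 1 [order #1] limit_sell(price=104, qty=5): fills=none; bids=[-] asks=[#1:5@104]
After op 2 [order #2] limit_sell(price=99, qty=5): fills=none; bids=[-] asks=[#2:5@99 #1:5@104]
After op 3 cancel(order #2): fills=none; bids=[-] asks=[#1:5@104]
After op 4 [order #3] market_buy(qty=5): fills=#3x#1:5@104; bids=[-] asks=[-]
After op 5 [order #4] limit_buy(price=105, qty=3): fills=none; bids=[#4:3@105] asks=[-]
After op 6 [order #5] limit_sell(price=95, qty=9): fills=#4x#5:3@105; bids=[-] asks=[#5:6@95]

Answer: BIDS (highest first):
  (empty)
ASKS (lowest first):
  #5: 6@95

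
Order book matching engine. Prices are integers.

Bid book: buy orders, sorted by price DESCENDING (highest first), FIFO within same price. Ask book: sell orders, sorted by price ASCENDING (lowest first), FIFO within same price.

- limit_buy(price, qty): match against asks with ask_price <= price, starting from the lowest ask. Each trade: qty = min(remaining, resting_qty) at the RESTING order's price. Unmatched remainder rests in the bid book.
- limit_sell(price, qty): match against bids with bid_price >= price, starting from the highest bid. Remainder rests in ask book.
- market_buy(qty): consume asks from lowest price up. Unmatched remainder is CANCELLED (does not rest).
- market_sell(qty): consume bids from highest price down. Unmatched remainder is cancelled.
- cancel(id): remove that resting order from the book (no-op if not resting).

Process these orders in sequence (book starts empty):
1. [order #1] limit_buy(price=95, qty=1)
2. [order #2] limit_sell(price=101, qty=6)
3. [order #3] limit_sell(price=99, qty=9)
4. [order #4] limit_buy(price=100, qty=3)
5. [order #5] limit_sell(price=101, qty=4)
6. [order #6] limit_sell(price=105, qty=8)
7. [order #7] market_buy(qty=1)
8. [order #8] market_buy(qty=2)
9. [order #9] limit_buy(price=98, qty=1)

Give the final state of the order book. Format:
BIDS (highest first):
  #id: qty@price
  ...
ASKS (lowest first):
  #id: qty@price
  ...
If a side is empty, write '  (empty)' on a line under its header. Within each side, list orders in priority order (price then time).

Answer: BIDS (highest first):
  #9: 1@98
  #1: 1@95
ASKS (lowest first):
  #3: 3@99
  #2: 6@101
  #5: 4@101
  #6: 8@105

Derivation:
After op 1 [order #1] limit_buy(price=95, qty=1): fills=none; bids=[#1:1@95] asks=[-]
After op 2 [order #2] limit_sell(price=101, qty=6): fills=none; bids=[#1:1@95] asks=[#2:6@101]
After op 3 [order #3] limit_sell(price=99, qty=9): fills=none; bids=[#1:1@95] asks=[#3:9@99 #2:6@101]
After op 4 [order #4] limit_buy(price=100, qty=3): fills=#4x#3:3@99; bids=[#1:1@95] asks=[#3:6@99 #2:6@101]
After op 5 [order #5] limit_sell(price=101, qty=4): fills=none; bids=[#1:1@95] asks=[#3:6@99 #2:6@101 #5:4@101]
After op 6 [order #6] limit_sell(price=105, qty=8): fills=none; bids=[#1:1@95] asks=[#3:6@99 #2:6@101 #5:4@101 #6:8@105]
After op 7 [order #7] market_buy(qty=1): fills=#7x#3:1@99; bids=[#1:1@95] asks=[#3:5@99 #2:6@101 #5:4@101 #6:8@105]
After op 8 [order #8] market_buy(qty=2): fills=#8x#3:2@99; bids=[#1:1@95] asks=[#3:3@99 #2:6@101 #5:4@101 #6:8@105]
After op 9 [order #9] limit_buy(price=98, qty=1): fills=none; bids=[#9:1@98 #1:1@95] asks=[#3:3@99 #2:6@101 #5:4@101 #6:8@105]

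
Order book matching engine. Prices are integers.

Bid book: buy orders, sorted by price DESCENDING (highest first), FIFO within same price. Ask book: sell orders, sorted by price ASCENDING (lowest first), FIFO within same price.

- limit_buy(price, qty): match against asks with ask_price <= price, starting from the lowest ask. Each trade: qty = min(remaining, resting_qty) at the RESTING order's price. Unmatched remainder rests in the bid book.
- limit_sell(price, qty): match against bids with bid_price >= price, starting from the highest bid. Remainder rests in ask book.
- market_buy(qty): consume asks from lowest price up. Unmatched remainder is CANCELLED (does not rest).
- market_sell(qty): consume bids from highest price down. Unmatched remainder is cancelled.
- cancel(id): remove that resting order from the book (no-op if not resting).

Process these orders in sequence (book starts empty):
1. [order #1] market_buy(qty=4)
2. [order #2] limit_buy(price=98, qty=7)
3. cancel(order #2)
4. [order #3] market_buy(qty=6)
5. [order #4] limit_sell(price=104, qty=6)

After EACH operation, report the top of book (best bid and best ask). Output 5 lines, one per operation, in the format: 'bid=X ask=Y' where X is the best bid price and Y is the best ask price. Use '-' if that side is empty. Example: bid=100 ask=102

After op 1 [order #1] market_buy(qty=4): fills=none; bids=[-] asks=[-]
After op 2 [order #2] limit_buy(price=98, qty=7): fills=none; bids=[#2:7@98] asks=[-]
After op 3 cancel(order #2): fills=none; bids=[-] asks=[-]
After op 4 [order #3] market_buy(qty=6): fills=none; bids=[-] asks=[-]
After op 5 [order #4] limit_sell(price=104, qty=6): fills=none; bids=[-] asks=[#4:6@104]

Answer: bid=- ask=-
bid=98 ask=-
bid=- ask=-
bid=- ask=-
bid=- ask=104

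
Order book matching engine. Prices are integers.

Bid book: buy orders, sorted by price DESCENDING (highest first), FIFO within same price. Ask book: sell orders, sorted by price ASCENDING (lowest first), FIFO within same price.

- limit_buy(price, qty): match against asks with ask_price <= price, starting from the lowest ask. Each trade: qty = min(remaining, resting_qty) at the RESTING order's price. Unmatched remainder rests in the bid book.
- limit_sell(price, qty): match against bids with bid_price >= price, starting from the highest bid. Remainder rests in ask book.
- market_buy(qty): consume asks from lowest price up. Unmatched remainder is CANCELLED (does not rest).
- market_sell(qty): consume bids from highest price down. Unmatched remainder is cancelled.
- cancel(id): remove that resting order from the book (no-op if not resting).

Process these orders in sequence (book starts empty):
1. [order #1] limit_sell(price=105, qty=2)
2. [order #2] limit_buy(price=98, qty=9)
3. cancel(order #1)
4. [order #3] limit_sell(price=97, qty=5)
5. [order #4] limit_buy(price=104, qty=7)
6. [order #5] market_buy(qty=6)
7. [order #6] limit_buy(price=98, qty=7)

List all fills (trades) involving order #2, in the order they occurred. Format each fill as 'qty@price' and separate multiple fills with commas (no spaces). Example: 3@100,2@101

After op 1 [order #1] limit_sell(price=105, qty=2): fills=none; bids=[-] asks=[#1:2@105]
After op 2 [order #2] limit_buy(price=98, qty=9): fills=none; bids=[#2:9@98] asks=[#1:2@105]
After op 3 cancel(order #1): fills=none; bids=[#2:9@98] asks=[-]
After op 4 [order #3] limit_sell(price=97, qty=5): fills=#2x#3:5@98; bids=[#2:4@98] asks=[-]
After op 5 [order #4] limit_buy(price=104, qty=7): fills=none; bids=[#4:7@104 #2:4@98] asks=[-]
After op 6 [order #5] market_buy(qty=6): fills=none; bids=[#4:7@104 #2:4@98] asks=[-]
After op 7 [order #6] limit_buy(price=98, qty=7): fills=none; bids=[#4:7@104 #2:4@98 #6:7@98] asks=[-]

Answer: 5@98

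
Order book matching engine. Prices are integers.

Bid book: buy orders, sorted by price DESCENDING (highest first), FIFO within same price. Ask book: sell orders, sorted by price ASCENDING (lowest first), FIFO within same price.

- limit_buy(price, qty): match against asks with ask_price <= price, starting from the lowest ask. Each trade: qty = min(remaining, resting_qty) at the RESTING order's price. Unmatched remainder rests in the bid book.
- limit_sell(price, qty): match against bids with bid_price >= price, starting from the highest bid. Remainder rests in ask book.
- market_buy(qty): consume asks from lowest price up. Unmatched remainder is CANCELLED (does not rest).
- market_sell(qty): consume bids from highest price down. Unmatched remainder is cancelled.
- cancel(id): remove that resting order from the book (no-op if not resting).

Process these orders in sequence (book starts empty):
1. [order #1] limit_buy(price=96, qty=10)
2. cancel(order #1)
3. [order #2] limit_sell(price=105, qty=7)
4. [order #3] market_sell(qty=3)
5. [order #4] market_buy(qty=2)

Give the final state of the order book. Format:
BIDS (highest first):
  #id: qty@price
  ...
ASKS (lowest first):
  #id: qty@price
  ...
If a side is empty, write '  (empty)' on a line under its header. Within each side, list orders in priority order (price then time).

Answer: BIDS (highest first):
  (empty)
ASKS (lowest first):
  #2: 5@105

Derivation:
After op 1 [order #1] limit_buy(price=96, qty=10): fills=none; bids=[#1:10@96] asks=[-]
After op 2 cancel(order #1): fills=none; bids=[-] asks=[-]
After op 3 [order #2] limit_sell(price=105, qty=7): fills=none; bids=[-] asks=[#2:7@105]
After op 4 [order #3] market_sell(qty=3): fills=none; bids=[-] asks=[#2:7@105]
After op 5 [order #4] market_buy(qty=2): fills=#4x#2:2@105; bids=[-] asks=[#2:5@105]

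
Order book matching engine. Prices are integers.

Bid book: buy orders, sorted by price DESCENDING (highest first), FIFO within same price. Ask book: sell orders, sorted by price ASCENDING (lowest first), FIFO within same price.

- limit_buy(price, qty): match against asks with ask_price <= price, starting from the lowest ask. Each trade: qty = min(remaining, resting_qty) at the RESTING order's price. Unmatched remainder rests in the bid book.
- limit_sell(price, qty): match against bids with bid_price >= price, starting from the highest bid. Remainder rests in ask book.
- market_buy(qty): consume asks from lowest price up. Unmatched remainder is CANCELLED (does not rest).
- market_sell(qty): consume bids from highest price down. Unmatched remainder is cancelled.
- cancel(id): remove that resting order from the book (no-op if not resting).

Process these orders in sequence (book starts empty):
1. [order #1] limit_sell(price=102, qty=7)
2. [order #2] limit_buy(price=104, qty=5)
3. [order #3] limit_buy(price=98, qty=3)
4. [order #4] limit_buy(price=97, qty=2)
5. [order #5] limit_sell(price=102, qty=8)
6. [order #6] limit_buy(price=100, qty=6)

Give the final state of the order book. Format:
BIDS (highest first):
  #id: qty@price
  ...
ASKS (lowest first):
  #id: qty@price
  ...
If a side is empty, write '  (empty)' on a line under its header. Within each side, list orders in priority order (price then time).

After op 1 [order #1] limit_sell(price=102, qty=7): fills=none; bids=[-] asks=[#1:7@102]
After op 2 [order #2] limit_buy(price=104, qty=5): fills=#2x#1:5@102; bids=[-] asks=[#1:2@102]
After op 3 [order #3] limit_buy(price=98, qty=3): fills=none; bids=[#3:3@98] asks=[#1:2@102]
After op 4 [order #4] limit_buy(price=97, qty=2): fills=none; bids=[#3:3@98 #4:2@97] asks=[#1:2@102]
After op 5 [order #5] limit_sell(price=102, qty=8): fills=none; bids=[#3:3@98 #4:2@97] asks=[#1:2@102 #5:8@102]
After op 6 [order #6] limit_buy(price=100, qty=6): fills=none; bids=[#6:6@100 #3:3@98 #4:2@97] asks=[#1:2@102 #5:8@102]

Answer: BIDS (highest first):
  #6: 6@100
  #3: 3@98
  #4: 2@97
ASKS (lowest first):
  #1: 2@102
  #5: 8@102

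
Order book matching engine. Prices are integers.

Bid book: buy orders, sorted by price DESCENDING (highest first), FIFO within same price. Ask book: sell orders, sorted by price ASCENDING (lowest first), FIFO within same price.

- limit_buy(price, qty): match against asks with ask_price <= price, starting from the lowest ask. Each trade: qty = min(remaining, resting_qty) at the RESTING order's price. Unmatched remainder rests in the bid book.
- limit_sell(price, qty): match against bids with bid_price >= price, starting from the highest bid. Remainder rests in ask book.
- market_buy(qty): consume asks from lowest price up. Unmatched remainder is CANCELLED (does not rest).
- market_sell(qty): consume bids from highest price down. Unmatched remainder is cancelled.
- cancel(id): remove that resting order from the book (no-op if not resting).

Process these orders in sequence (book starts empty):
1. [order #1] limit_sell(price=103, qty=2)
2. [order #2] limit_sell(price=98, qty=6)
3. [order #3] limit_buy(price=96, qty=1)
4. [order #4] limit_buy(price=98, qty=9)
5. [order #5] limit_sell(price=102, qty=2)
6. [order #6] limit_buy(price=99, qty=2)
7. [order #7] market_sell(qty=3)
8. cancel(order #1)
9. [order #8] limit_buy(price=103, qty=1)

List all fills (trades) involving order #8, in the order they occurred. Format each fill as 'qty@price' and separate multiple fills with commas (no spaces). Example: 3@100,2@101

Answer: 1@102

Derivation:
After op 1 [order #1] limit_sell(price=103, qty=2): fills=none; bids=[-] asks=[#1:2@103]
After op 2 [order #2] limit_sell(price=98, qty=6): fills=none; bids=[-] asks=[#2:6@98 #1:2@103]
After op 3 [order #3] limit_buy(price=96, qty=1): fills=none; bids=[#3:1@96] asks=[#2:6@98 #1:2@103]
After op 4 [order #4] limit_buy(price=98, qty=9): fills=#4x#2:6@98; bids=[#4:3@98 #3:1@96] asks=[#1:2@103]
After op 5 [order #5] limit_sell(price=102, qty=2): fills=none; bids=[#4:3@98 #3:1@96] asks=[#5:2@102 #1:2@103]
After op 6 [order #6] limit_buy(price=99, qty=2): fills=none; bids=[#6:2@99 #4:3@98 #3:1@96] asks=[#5:2@102 #1:2@103]
After op 7 [order #7] market_sell(qty=3): fills=#6x#7:2@99 #4x#7:1@98; bids=[#4:2@98 #3:1@96] asks=[#5:2@102 #1:2@103]
After op 8 cancel(order #1): fills=none; bids=[#4:2@98 #3:1@96] asks=[#5:2@102]
After op 9 [order #8] limit_buy(price=103, qty=1): fills=#8x#5:1@102; bids=[#4:2@98 #3:1@96] asks=[#5:1@102]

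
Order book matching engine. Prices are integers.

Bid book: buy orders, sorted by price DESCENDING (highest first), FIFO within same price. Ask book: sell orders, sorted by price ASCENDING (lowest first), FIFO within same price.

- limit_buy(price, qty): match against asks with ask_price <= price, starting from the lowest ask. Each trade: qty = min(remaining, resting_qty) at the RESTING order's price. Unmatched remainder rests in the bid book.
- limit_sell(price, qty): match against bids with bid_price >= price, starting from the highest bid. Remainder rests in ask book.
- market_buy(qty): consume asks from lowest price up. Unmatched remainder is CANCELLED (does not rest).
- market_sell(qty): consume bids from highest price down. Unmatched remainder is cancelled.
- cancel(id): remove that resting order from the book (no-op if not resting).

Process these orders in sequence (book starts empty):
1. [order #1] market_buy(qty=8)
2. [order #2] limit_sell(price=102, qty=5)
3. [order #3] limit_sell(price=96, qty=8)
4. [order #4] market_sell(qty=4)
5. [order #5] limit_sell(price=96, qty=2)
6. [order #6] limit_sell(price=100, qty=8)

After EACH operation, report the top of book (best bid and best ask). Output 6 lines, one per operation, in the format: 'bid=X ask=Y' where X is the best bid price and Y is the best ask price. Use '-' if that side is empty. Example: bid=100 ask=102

Answer: bid=- ask=-
bid=- ask=102
bid=- ask=96
bid=- ask=96
bid=- ask=96
bid=- ask=96

Derivation:
After op 1 [order #1] market_buy(qty=8): fills=none; bids=[-] asks=[-]
After op 2 [order #2] limit_sell(price=102, qty=5): fills=none; bids=[-] asks=[#2:5@102]
After op 3 [order #3] limit_sell(price=96, qty=8): fills=none; bids=[-] asks=[#3:8@96 #2:5@102]
After op 4 [order #4] market_sell(qty=4): fills=none; bids=[-] asks=[#3:8@96 #2:5@102]
After op 5 [order #5] limit_sell(price=96, qty=2): fills=none; bids=[-] asks=[#3:8@96 #5:2@96 #2:5@102]
After op 6 [order #6] limit_sell(price=100, qty=8): fills=none; bids=[-] asks=[#3:8@96 #5:2@96 #6:8@100 #2:5@102]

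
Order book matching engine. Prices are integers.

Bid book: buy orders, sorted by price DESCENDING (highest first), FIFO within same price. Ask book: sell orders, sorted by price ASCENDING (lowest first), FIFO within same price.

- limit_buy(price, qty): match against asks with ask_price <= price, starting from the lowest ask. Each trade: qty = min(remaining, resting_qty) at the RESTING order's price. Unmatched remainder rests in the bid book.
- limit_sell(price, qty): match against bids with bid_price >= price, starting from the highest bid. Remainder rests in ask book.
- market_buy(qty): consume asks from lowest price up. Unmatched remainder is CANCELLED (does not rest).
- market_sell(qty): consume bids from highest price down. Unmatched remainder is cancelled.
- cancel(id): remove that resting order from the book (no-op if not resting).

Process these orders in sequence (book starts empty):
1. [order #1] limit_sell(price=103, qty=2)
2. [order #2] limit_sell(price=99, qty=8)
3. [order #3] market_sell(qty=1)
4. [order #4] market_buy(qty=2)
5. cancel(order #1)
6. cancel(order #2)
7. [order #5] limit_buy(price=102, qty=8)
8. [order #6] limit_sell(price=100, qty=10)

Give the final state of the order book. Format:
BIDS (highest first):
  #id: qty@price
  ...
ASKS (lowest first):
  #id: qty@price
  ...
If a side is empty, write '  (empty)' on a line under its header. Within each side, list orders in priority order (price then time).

After op 1 [order #1] limit_sell(price=103, qty=2): fills=none; bids=[-] asks=[#1:2@103]
After op 2 [order #2] limit_sell(price=99, qty=8): fills=none; bids=[-] asks=[#2:8@99 #1:2@103]
After op 3 [order #3] market_sell(qty=1): fills=none; bids=[-] asks=[#2:8@99 #1:2@103]
After op 4 [order #4] market_buy(qty=2): fills=#4x#2:2@99; bids=[-] asks=[#2:6@99 #1:2@103]
After op 5 cancel(order #1): fills=none; bids=[-] asks=[#2:6@99]
After op 6 cancel(order #2): fills=none; bids=[-] asks=[-]
After op 7 [order #5] limit_buy(price=102, qty=8): fills=none; bids=[#5:8@102] asks=[-]
After op 8 [order #6] limit_sell(price=100, qty=10): fills=#5x#6:8@102; bids=[-] asks=[#6:2@100]

Answer: BIDS (highest first):
  (empty)
ASKS (lowest first):
  #6: 2@100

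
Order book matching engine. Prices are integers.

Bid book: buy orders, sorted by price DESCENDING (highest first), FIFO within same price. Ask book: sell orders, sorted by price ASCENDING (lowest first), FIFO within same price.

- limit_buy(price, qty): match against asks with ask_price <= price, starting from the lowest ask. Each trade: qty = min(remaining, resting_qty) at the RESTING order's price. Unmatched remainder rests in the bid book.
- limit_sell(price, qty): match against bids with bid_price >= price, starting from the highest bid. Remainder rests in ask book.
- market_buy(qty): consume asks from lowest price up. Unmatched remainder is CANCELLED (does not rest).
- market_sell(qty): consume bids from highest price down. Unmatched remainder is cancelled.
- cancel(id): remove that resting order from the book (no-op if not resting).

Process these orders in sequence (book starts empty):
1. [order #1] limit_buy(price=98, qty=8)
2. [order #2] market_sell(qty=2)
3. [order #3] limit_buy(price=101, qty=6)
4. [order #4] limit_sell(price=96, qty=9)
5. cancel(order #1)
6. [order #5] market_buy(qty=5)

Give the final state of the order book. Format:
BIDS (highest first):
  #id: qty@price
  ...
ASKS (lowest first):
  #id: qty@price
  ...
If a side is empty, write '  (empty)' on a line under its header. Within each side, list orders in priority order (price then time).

After op 1 [order #1] limit_buy(price=98, qty=8): fills=none; bids=[#1:8@98] asks=[-]
After op 2 [order #2] market_sell(qty=2): fills=#1x#2:2@98; bids=[#1:6@98] asks=[-]
After op 3 [order #3] limit_buy(price=101, qty=6): fills=none; bids=[#3:6@101 #1:6@98] asks=[-]
After op 4 [order #4] limit_sell(price=96, qty=9): fills=#3x#4:6@101 #1x#4:3@98; bids=[#1:3@98] asks=[-]
After op 5 cancel(order #1): fills=none; bids=[-] asks=[-]
After op 6 [order #5] market_buy(qty=5): fills=none; bids=[-] asks=[-]

Answer: BIDS (highest first):
  (empty)
ASKS (lowest first):
  (empty)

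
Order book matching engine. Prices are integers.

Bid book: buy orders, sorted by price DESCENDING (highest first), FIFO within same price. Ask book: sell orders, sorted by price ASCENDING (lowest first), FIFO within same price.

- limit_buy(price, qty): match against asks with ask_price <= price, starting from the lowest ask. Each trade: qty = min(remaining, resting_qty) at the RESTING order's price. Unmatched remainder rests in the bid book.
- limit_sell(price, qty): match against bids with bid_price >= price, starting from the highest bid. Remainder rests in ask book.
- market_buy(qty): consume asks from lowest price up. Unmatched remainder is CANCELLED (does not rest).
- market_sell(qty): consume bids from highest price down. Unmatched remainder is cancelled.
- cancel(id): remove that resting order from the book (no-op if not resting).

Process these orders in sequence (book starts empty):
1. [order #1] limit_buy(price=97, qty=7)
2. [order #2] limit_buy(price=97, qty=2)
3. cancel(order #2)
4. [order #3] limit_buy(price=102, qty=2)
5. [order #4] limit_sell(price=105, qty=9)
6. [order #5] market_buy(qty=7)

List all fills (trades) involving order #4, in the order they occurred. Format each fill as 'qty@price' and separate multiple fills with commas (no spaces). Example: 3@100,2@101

After op 1 [order #1] limit_buy(price=97, qty=7): fills=none; bids=[#1:7@97] asks=[-]
After op 2 [order #2] limit_buy(price=97, qty=2): fills=none; bids=[#1:7@97 #2:2@97] asks=[-]
After op 3 cancel(order #2): fills=none; bids=[#1:7@97] asks=[-]
After op 4 [order #3] limit_buy(price=102, qty=2): fills=none; bids=[#3:2@102 #1:7@97] asks=[-]
After op 5 [order #4] limit_sell(price=105, qty=9): fills=none; bids=[#3:2@102 #1:7@97] asks=[#4:9@105]
After op 6 [order #5] market_buy(qty=7): fills=#5x#4:7@105; bids=[#3:2@102 #1:7@97] asks=[#4:2@105]

Answer: 7@105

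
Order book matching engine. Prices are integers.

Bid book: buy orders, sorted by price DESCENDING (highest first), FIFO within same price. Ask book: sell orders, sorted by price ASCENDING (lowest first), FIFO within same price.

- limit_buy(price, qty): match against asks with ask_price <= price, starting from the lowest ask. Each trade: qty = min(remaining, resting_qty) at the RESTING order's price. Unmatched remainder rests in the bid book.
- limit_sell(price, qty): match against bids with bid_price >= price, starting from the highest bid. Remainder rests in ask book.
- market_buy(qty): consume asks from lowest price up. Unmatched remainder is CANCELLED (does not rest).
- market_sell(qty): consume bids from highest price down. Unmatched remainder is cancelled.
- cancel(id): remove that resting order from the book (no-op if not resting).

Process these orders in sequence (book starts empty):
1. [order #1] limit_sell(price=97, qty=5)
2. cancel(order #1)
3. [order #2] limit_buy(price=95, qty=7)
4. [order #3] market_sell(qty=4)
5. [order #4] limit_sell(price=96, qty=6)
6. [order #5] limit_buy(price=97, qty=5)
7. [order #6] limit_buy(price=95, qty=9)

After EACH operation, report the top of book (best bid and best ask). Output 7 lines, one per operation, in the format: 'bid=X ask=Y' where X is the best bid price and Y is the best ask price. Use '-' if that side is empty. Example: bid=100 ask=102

After op 1 [order #1] limit_sell(price=97, qty=5): fills=none; bids=[-] asks=[#1:5@97]
After op 2 cancel(order #1): fills=none; bids=[-] asks=[-]
After op 3 [order #2] limit_buy(price=95, qty=7): fills=none; bids=[#2:7@95] asks=[-]
After op 4 [order #3] market_sell(qty=4): fills=#2x#3:4@95; bids=[#2:3@95] asks=[-]
After op 5 [order #4] limit_sell(price=96, qty=6): fills=none; bids=[#2:3@95] asks=[#4:6@96]
After op 6 [order #5] limit_buy(price=97, qty=5): fills=#5x#4:5@96; bids=[#2:3@95] asks=[#4:1@96]
After op 7 [order #6] limit_buy(price=95, qty=9): fills=none; bids=[#2:3@95 #6:9@95] asks=[#4:1@96]

Answer: bid=- ask=97
bid=- ask=-
bid=95 ask=-
bid=95 ask=-
bid=95 ask=96
bid=95 ask=96
bid=95 ask=96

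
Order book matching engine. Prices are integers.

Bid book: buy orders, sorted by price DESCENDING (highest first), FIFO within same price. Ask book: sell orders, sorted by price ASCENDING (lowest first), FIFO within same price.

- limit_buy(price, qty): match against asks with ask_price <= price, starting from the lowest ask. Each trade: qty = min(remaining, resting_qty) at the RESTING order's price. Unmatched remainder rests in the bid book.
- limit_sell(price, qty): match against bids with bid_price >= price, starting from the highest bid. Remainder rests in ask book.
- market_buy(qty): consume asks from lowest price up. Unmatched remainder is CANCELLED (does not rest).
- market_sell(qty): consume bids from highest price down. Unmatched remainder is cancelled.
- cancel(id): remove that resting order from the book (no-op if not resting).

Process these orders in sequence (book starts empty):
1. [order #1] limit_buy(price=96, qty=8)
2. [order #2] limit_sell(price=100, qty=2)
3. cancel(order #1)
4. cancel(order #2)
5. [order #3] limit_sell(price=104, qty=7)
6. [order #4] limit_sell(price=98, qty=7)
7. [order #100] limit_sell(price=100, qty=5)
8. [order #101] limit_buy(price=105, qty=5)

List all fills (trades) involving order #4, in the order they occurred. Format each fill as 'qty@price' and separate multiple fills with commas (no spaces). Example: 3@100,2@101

Answer: 5@98

Derivation:
After op 1 [order #1] limit_buy(price=96, qty=8): fills=none; bids=[#1:8@96] asks=[-]
After op 2 [order #2] limit_sell(price=100, qty=2): fills=none; bids=[#1:8@96] asks=[#2:2@100]
After op 3 cancel(order #1): fills=none; bids=[-] asks=[#2:2@100]
After op 4 cancel(order #2): fills=none; bids=[-] asks=[-]
After op 5 [order #3] limit_sell(price=104, qty=7): fills=none; bids=[-] asks=[#3:7@104]
After op 6 [order #4] limit_sell(price=98, qty=7): fills=none; bids=[-] asks=[#4:7@98 #3:7@104]
After op 7 [order #100] limit_sell(price=100, qty=5): fills=none; bids=[-] asks=[#4:7@98 #100:5@100 #3:7@104]
After op 8 [order #101] limit_buy(price=105, qty=5): fills=#101x#4:5@98; bids=[-] asks=[#4:2@98 #100:5@100 #3:7@104]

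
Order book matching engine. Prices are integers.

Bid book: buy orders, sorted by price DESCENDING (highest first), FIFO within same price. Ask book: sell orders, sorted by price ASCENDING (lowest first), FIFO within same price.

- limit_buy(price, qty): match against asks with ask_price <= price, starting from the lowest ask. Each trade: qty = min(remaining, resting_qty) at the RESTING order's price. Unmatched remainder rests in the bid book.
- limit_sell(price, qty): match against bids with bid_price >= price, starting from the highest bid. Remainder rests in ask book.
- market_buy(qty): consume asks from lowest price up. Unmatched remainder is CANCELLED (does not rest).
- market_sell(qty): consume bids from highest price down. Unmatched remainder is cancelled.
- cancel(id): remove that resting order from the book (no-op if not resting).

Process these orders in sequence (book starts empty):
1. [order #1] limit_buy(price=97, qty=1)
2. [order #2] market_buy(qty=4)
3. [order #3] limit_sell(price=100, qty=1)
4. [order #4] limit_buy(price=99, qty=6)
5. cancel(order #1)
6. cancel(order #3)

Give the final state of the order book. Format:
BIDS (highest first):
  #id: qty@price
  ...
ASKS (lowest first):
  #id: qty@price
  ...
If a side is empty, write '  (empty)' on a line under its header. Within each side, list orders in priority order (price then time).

After op 1 [order #1] limit_buy(price=97, qty=1): fills=none; bids=[#1:1@97] asks=[-]
After op 2 [order #2] market_buy(qty=4): fills=none; bids=[#1:1@97] asks=[-]
After op 3 [order #3] limit_sell(price=100, qty=1): fills=none; bids=[#1:1@97] asks=[#3:1@100]
After op 4 [order #4] limit_buy(price=99, qty=6): fills=none; bids=[#4:6@99 #1:1@97] asks=[#3:1@100]
After op 5 cancel(order #1): fills=none; bids=[#4:6@99] asks=[#3:1@100]
After op 6 cancel(order #3): fills=none; bids=[#4:6@99] asks=[-]

Answer: BIDS (highest first):
  #4: 6@99
ASKS (lowest first):
  (empty)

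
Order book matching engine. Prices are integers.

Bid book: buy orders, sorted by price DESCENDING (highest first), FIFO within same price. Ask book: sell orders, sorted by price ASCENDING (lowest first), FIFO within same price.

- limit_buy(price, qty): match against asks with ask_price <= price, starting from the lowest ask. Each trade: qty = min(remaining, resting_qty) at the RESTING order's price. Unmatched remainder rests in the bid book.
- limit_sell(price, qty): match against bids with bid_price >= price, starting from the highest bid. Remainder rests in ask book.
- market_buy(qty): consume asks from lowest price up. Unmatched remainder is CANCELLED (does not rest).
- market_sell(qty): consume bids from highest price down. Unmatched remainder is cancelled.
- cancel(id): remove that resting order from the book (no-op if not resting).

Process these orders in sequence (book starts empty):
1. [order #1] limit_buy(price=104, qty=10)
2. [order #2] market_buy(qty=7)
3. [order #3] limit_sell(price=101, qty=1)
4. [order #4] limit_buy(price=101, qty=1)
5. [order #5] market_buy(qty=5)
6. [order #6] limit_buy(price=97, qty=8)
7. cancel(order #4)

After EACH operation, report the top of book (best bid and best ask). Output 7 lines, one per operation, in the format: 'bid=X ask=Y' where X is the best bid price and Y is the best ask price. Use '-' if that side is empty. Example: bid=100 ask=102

After op 1 [order #1] limit_buy(price=104, qty=10): fills=none; bids=[#1:10@104] asks=[-]
After op 2 [order #2] market_buy(qty=7): fills=none; bids=[#1:10@104] asks=[-]
After op 3 [order #3] limit_sell(price=101, qty=1): fills=#1x#3:1@104; bids=[#1:9@104] asks=[-]
After op 4 [order #4] limit_buy(price=101, qty=1): fills=none; bids=[#1:9@104 #4:1@101] asks=[-]
After op 5 [order #5] market_buy(qty=5): fills=none; bids=[#1:9@104 #4:1@101] asks=[-]
After op 6 [order #6] limit_buy(price=97, qty=8): fills=none; bids=[#1:9@104 #4:1@101 #6:8@97] asks=[-]
After op 7 cancel(order #4): fills=none; bids=[#1:9@104 #6:8@97] asks=[-]

Answer: bid=104 ask=-
bid=104 ask=-
bid=104 ask=-
bid=104 ask=-
bid=104 ask=-
bid=104 ask=-
bid=104 ask=-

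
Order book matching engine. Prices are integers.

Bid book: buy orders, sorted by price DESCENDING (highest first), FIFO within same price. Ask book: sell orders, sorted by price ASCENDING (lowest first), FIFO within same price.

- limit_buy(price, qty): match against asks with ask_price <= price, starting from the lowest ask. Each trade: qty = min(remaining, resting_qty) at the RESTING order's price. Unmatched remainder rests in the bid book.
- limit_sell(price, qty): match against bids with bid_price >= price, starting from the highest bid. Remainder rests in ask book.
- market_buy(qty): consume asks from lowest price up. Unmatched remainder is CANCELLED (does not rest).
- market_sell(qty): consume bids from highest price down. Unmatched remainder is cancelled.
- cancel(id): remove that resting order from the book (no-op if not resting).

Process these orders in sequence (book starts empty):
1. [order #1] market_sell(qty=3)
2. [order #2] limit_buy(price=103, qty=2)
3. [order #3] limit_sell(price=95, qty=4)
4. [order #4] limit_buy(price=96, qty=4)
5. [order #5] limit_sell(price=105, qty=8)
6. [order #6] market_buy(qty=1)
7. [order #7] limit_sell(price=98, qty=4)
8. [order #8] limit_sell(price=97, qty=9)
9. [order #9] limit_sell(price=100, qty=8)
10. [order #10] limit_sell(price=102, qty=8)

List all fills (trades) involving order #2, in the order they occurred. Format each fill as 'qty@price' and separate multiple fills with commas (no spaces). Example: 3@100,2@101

After op 1 [order #1] market_sell(qty=3): fills=none; bids=[-] asks=[-]
After op 2 [order #2] limit_buy(price=103, qty=2): fills=none; bids=[#2:2@103] asks=[-]
After op 3 [order #3] limit_sell(price=95, qty=4): fills=#2x#3:2@103; bids=[-] asks=[#3:2@95]
After op 4 [order #4] limit_buy(price=96, qty=4): fills=#4x#3:2@95; bids=[#4:2@96] asks=[-]
After op 5 [order #5] limit_sell(price=105, qty=8): fills=none; bids=[#4:2@96] asks=[#5:8@105]
After op 6 [order #6] market_buy(qty=1): fills=#6x#5:1@105; bids=[#4:2@96] asks=[#5:7@105]
After op 7 [order #7] limit_sell(price=98, qty=4): fills=none; bids=[#4:2@96] asks=[#7:4@98 #5:7@105]
After op 8 [order #8] limit_sell(price=97, qty=9): fills=none; bids=[#4:2@96] asks=[#8:9@97 #7:4@98 #5:7@105]
After op 9 [order #9] limit_sell(price=100, qty=8): fills=none; bids=[#4:2@96] asks=[#8:9@97 #7:4@98 #9:8@100 #5:7@105]
After op 10 [order #10] limit_sell(price=102, qty=8): fills=none; bids=[#4:2@96] asks=[#8:9@97 #7:4@98 #9:8@100 #10:8@102 #5:7@105]

Answer: 2@103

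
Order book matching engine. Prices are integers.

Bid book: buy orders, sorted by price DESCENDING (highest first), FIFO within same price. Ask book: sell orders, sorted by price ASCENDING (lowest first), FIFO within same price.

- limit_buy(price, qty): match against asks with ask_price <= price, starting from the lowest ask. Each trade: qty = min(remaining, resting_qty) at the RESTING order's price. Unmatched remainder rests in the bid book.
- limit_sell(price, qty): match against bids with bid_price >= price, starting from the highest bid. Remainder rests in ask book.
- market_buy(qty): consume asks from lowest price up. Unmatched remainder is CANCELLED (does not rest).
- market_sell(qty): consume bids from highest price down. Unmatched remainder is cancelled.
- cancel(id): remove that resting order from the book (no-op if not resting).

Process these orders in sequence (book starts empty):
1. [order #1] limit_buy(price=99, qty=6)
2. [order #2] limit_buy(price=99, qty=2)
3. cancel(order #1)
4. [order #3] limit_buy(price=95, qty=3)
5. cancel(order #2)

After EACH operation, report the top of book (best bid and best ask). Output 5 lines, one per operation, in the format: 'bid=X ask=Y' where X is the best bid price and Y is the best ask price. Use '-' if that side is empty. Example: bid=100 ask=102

After op 1 [order #1] limit_buy(price=99, qty=6): fills=none; bids=[#1:6@99] asks=[-]
After op 2 [order #2] limit_buy(price=99, qty=2): fills=none; bids=[#1:6@99 #2:2@99] asks=[-]
After op 3 cancel(order #1): fills=none; bids=[#2:2@99] asks=[-]
After op 4 [order #3] limit_buy(price=95, qty=3): fills=none; bids=[#2:2@99 #3:3@95] asks=[-]
After op 5 cancel(order #2): fills=none; bids=[#3:3@95] asks=[-]

Answer: bid=99 ask=-
bid=99 ask=-
bid=99 ask=-
bid=99 ask=-
bid=95 ask=-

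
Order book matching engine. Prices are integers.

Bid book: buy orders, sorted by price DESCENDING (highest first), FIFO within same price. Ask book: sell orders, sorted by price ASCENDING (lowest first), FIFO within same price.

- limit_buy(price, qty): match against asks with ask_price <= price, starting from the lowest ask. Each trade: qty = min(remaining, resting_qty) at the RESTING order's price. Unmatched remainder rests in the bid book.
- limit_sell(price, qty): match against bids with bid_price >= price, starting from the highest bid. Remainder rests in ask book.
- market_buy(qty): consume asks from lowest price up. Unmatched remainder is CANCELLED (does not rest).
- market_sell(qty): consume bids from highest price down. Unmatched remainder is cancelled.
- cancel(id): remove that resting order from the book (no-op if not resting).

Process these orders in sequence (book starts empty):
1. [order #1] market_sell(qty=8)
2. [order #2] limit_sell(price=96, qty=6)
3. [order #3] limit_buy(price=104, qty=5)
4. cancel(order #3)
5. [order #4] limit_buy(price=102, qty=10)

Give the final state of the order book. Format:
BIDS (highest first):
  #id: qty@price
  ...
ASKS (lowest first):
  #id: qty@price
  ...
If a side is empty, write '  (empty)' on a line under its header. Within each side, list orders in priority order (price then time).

Answer: BIDS (highest first):
  #4: 9@102
ASKS (lowest first):
  (empty)

Derivation:
After op 1 [order #1] market_sell(qty=8): fills=none; bids=[-] asks=[-]
After op 2 [order #2] limit_sell(price=96, qty=6): fills=none; bids=[-] asks=[#2:6@96]
After op 3 [order #3] limit_buy(price=104, qty=5): fills=#3x#2:5@96; bids=[-] asks=[#2:1@96]
After op 4 cancel(order #3): fills=none; bids=[-] asks=[#2:1@96]
After op 5 [order #4] limit_buy(price=102, qty=10): fills=#4x#2:1@96; bids=[#4:9@102] asks=[-]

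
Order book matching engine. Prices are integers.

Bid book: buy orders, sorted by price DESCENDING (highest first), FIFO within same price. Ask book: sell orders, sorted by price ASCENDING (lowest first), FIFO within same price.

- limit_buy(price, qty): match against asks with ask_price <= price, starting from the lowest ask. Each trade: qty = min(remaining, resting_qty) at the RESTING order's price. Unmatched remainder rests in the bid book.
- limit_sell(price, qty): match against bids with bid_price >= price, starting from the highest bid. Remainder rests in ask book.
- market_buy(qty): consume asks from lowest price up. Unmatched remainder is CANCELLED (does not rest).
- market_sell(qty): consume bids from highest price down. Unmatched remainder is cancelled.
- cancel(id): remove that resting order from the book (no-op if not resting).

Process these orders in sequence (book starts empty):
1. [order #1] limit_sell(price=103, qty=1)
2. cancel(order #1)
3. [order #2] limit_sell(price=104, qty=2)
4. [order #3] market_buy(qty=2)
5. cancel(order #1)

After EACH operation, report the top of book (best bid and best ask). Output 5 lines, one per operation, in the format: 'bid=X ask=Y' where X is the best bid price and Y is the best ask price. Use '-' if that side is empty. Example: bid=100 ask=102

After op 1 [order #1] limit_sell(price=103, qty=1): fills=none; bids=[-] asks=[#1:1@103]
After op 2 cancel(order #1): fills=none; bids=[-] asks=[-]
After op 3 [order #2] limit_sell(price=104, qty=2): fills=none; bids=[-] asks=[#2:2@104]
After op 4 [order #3] market_buy(qty=2): fills=#3x#2:2@104; bids=[-] asks=[-]
After op 5 cancel(order #1): fills=none; bids=[-] asks=[-]

Answer: bid=- ask=103
bid=- ask=-
bid=- ask=104
bid=- ask=-
bid=- ask=-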